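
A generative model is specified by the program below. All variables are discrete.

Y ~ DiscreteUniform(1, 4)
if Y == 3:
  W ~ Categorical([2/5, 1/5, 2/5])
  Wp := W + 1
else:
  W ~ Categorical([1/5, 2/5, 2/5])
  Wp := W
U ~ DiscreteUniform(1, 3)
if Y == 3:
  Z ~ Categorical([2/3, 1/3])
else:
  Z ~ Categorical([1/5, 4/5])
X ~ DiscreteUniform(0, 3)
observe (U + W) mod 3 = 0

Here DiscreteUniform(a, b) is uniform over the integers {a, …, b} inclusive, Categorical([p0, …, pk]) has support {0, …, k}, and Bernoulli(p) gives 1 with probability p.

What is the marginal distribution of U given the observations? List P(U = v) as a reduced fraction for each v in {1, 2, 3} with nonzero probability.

Enumerate traces; 96 have nonzero weight after conditioning:
  (Y=1, W=0, U=3, Z=0, X=0) weight 1/1200
  (Y=1, W=0, U=3, Z=0, X=1) weight 1/1200
  (Y=1, W=0, U=3, Z=0, X=2) weight 1/1200
  (Y=1, W=0, U=3, Z=0, X=3) weight 1/1200
  (Y=1, W=0, U=3, Z=1, X=0) weight 1/300
  (Y=1, W=0, U=3, Z=1, X=1) weight 1/300
  (Y=1, W=0, U=3, Z=1, X=2) weight 1/300
  (Y=1, W=0, U=3, Z=1, X=3) weight 1/300
  (Y=1, W=1, U=2, Z=0, X=0) weight 1/600
  (Y=1, W=2, U=1, Z=0, X=0) weight 1/600
  … 86 more
Group by U:
  weight(U=1) = 2/15
  weight(U=2) = 7/60
  weight(U=3) = 1/12
Total weight = 2/15 + 7/60 + 1/12 = 1/3
P(U=1 | obs) = 2/15 / 1/3 = 2/5
P(U=2 | obs) = 7/60 / 1/3 = 7/20
P(U=3 | obs) = 1/12 / 1/3 = 1/4

P(U=1) = 2/5, P(U=2) = 7/20, P(U=3) = 1/4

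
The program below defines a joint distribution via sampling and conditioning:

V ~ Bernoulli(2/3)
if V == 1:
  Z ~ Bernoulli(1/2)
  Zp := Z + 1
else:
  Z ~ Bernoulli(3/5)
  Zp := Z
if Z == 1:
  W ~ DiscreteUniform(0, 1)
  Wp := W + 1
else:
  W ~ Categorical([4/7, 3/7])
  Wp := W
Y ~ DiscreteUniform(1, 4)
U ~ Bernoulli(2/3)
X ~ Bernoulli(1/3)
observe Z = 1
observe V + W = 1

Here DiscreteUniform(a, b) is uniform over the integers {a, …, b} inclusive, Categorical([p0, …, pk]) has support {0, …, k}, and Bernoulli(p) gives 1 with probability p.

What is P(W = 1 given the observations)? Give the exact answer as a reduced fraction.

Enumerate traces; 32 have nonzero weight after conditioning:
  (V=0, Z=1, W=1, Y=1, U=0, X=0) weight 1/180
  (V=0, Z=1, W=1, Y=1, U=0, X=1) weight 1/360
  (V=0, Z=1, W=1, Y=1, U=1, X=0) weight 1/90
  (V=0, Z=1, W=1, Y=1, U=1, X=1) weight 1/180
  (V=0, Z=1, W=1, Y=2, U=0, X=0) weight 1/180
  (V=0, Z=1, W=1, Y=2, U=0, X=1) weight 1/360
  (V=0, Z=1, W=1, Y=2, U=1, X=0) weight 1/90
  (V=0, Z=1, W=1, Y=2, U=1, X=1) weight 1/180
  (V=1, Z=1, W=0, Y=1, U=0, X=0) weight 1/108
  … 23 more
Group by W:
  weight(W=0) = 1/6
  weight(W=1) = 1/10
Total weight = 1/6 + 1/10 = 4/15
P(W=0 | obs) = 1/6 / 4/15 = 5/8
P(W=1 | obs) = 1/10 / 4/15 = 3/8

P(W = 1 | obs) = 3/8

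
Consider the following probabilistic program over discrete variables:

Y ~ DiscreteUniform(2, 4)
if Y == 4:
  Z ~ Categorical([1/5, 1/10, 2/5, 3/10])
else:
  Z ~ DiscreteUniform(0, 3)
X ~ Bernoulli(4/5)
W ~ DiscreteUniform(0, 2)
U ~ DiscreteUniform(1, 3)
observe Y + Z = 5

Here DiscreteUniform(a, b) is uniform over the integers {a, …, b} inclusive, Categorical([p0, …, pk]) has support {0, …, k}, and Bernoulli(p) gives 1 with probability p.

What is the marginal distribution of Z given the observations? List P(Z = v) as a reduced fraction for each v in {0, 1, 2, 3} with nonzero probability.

P(Z=1) = 1/6, P(Z=2) = 5/12, P(Z=3) = 5/12

Enumerate traces; 54 have nonzero weight after conditioning:
  (Y=2, Z=3, X=0, W=0, U=1) weight 1/540
  (Y=2, Z=3, X=0, W=0, U=2) weight 1/540
  (Y=2, Z=3, X=0, W=0, U=3) weight 1/540
  (Y=2, Z=3, X=0, W=1, U=1) weight 1/540
  (Y=2, Z=3, X=0, W=1, U=2) weight 1/540
  (Y=2, Z=3, X=0, W=1, U=3) weight 1/540
  (Y=2, Z=3, X=0, W=2, U=1) weight 1/540
  (Y=2, Z=3, X=0, W=2, U=2) weight 1/540
  (Y=3, Z=2, X=0, W=0, U=1) weight 1/540
  (Y=4, Z=1, X=0, W=0, U=1) weight 1/1350
  … 44 more
Group by Z:
  weight(Z=1) = 1/30
  weight(Z=2) = 1/12
  weight(Z=3) = 1/12
Total weight = 1/30 + 1/12 + 1/12 = 1/5
P(Z=1 | obs) = 1/30 / 1/5 = 1/6
P(Z=2 | obs) = 1/12 / 1/5 = 5/12
P(Z=3 | obs) = 1/12 / 1/5 = 5/12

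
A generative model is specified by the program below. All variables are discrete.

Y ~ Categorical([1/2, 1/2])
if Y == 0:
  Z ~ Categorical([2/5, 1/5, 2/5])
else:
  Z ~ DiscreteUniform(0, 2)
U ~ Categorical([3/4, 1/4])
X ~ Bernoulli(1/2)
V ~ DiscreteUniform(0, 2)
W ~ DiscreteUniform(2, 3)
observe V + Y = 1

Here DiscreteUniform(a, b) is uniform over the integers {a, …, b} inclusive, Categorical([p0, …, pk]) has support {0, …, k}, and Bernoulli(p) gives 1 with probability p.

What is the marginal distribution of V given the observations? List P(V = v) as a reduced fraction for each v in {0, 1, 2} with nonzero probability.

Enumerate traces; 48 have nonzero weight after conditioning:
  (Y=0, Z=0, U=0, X=0, V=1, W=2) weight 1/80
  (Y=0, Z=0, U=0, X=0, V=1, W=3) weight 1/80
  (Y=0, Z=0, U=0, X=1, V=1, W=2) weight 1/80
  (Y=0, Z=0, U=0, X=1, V=1, W=3) weight 1/80
  (Y=0, Z=0, U=1, X=0, V=1, W=2) weight 1/240
  (Y=0, Z=0, U=1, X=0, V=1, W=3) weight 1/240
  (Y=0, Z=0, U=1, X=1, V=1, W=2) weight 1/240
  (Y=0, Z=0, U=1, X=1, V=1, W=3) weight 1/240
  (Y=1, Z=0, U=0, X=0, V=0, W=2) weight 1/96
  … 39 more
Group by V:
  weight(V=0) = 1/6
  weight(V=1) = 1/6
Total weight = 1/6 + 1/6 = 1/3
P(V=0 | obs) = 1/6 / 1/3 = 1/2
P(V=1 | obs) = 1/6 / 1/3 = 1/2

P(V=0) = 1/2, P(V=1) = 1/2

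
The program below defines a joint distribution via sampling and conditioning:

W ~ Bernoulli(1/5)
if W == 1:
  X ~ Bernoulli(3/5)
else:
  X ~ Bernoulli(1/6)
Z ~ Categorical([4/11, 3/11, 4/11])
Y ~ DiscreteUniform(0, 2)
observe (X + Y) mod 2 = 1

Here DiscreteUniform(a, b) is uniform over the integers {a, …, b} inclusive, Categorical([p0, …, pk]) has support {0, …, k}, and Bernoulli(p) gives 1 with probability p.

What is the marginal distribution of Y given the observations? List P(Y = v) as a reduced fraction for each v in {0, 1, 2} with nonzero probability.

P(Y=0) = 19/94, P(Y=1) = 28/47, P(Y=2) = 19/94

Enumerate traces; 18 have nonzero weight after conditioning:
  (W=0, X=0, Z=0, Y=1) weight 8/99
  (W=0, X=0, Z=1, Y=1) weight 2/33
  (W=0, X=0, Z=2, Y=1) weight 8/99
  (W=0, X=1, Z=0, Y=0) weight 8/495
  (W=0, X=1, Z=0, Y=2) weight 8/495
  (W=0, X=1, Z=1, Y=0) weight 2/165
  (W=0, X=1, Z=1, Y=2) weight 2/165
  (W=0, X=1, Z=2, Y=0) weight 8/495
  … 10 more
Group by Y:
  weight(Y=0) = 19/225
  weight(Y=1) = 56/225
  weight(Y=2) = 19/225
Total weight = 19/225 + 56/225 + 19/225 = 94/225
P(Y=0 | obs) = 19/225 / 94/225 = 19/94
P(Y=1 | obs) = 56/225 / 94/225 = 28/47
P(Y=2 | obs) = 19/225 / 94/225 = 19/94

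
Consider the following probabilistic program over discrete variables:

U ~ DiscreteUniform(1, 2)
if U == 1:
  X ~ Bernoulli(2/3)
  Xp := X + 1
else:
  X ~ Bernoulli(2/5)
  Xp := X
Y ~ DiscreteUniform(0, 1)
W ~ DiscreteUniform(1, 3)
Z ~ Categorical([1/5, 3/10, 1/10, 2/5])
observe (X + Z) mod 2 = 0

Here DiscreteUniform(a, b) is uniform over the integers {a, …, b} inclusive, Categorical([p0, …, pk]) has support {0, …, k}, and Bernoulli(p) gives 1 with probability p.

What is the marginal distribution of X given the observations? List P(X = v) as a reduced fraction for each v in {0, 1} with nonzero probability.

P(X=0) = 3/11, P(X=1) = 8/11

Enumerate traces; 48 have nonzero weight after conditioning:
  (U=1, X=0, Y=0, W=1, Z=0) weight 1/180
  (U=1, X=0, Y=0, W=1, Z=2) weight 1/360
  (U=1, X=0, Y=0, W=2, Z=0) weight 1/180
  (U=1, X=0, Y=0, W=2, Z=2) weight 1/360
  (U=1, X=0, Y=0, W=3, Z=0) weight 1/180
  (U=1, X=0, Y=0, W=3, Z=2) weight 1/360
  (U=1, X=0, Y=1, W=1, Z=0) weight 1/180
  (U=1, X=0, Y=1, W=1, Z=2) weight 1/360
  (U=1, X=1, Y=0, W=1, Z=1) weight 1/60
  … 39 more
Group by X:
  weight(X=0) = 7/50
  weight(X=1) = 28/75
Total weight = 7/50 + 28/75 = 77/150
P(X=0 | obs) = 7/50 / 77/150 = 3/11
P(X=1 | obs) = 28/75 / 77/150 = 8/11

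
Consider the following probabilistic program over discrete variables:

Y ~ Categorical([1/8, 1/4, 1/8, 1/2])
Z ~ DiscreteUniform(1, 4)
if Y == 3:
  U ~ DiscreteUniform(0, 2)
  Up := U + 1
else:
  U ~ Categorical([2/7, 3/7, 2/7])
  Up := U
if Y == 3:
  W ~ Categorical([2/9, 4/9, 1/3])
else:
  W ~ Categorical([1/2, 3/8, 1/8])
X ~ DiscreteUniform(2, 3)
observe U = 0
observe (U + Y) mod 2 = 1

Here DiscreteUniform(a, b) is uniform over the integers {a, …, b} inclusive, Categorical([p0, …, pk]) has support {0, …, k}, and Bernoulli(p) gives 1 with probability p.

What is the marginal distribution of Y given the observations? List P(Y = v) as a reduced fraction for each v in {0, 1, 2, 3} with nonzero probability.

P(Y=1) = 3/10, P(Y=3) = 7/10

Enumerate traces; 48 have nonzero weight after conditioning:
  (Y=1, Z=1, U=0, W=0, X=2) weight 1/224
  (Y=1, Z=1, U=0, W=0, X=3) weight 1/224
  (Y=1, Z=1, U=0, W=1, X=2) weight 3/896
  (Y=1, Z=1, U=0, W=1, X=3) weight 3/896
  (Y=1, Z=1, U=0, W=2, X=2) weight 1/896
  (Y=1, Z=1, U=0, W=2, X=3) weight 1/896
  (Y=1, Z=2, U=0, W=0, X=2) weight 1/224
  (Y=1, Z=2, U=0, W=0, X=3) weight 1/224
  (Y=3, Z=1, U=0, W=0, X=2) weight 1/216
  … 39 more
Group by Y:
  weight(Y=1) = 1/14
  weight(Y=3) = 1/6
Total weight = 1/14 + 1/6 = 5/21
P(Y=1 | obs) = 1/14 / 5/21 = 3/10
P(Y=3 | obs) = 1/6 / 5/21 = 7/10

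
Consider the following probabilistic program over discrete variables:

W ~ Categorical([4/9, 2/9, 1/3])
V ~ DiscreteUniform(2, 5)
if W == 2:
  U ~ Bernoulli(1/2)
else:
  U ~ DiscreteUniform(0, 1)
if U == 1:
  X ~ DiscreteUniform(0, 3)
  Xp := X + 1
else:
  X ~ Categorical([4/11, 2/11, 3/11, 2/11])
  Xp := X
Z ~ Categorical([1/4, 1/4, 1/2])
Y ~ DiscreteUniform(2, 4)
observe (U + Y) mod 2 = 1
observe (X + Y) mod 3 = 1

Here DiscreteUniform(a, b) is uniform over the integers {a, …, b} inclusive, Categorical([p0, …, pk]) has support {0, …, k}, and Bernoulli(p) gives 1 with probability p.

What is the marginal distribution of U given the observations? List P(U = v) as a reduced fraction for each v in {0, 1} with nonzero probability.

Enumerate traces; 144 have nonzero weight after conditioning:
  (W=0, V=2, U=0, X=1, Z=0, Y=3) weight 1/1188
  (W=0, V=2, U=0, X=1, Z=1, Y=3) weight 1/1188
  (W=0, V=2, U=0, X=1, Z=2, Y=3) weight 1/594
  (W=0, V=2, U=1, X=0, Z=0, Y=4) weight 1/864
  (W=0, V=2, U=1, X=0, Z=1, Y=4) weight 1/864
  (W=0, V=2, U=1, X=0, Z=2, Y=4) weight 1/432
  (W=0, V=2, U=1, X=2, Z=0, Y=2) weight 1/864
  (W=0, V=2, U=1, X=2, Z=1, Y=2) weight 1/864
  … 136 more
Group by U:
  weight(U=0) = 1/33
  weight(U=1) = 1/8
Total weight = 1/33 + 1/8 = 41/264
P(U=0 | obs) = 1/33 / 41/264 = 8/41
P(U=1 | obs) = 1/8 / 41/264 = 33/41

P(U=0) = 8/41, P(U=1) = 33/41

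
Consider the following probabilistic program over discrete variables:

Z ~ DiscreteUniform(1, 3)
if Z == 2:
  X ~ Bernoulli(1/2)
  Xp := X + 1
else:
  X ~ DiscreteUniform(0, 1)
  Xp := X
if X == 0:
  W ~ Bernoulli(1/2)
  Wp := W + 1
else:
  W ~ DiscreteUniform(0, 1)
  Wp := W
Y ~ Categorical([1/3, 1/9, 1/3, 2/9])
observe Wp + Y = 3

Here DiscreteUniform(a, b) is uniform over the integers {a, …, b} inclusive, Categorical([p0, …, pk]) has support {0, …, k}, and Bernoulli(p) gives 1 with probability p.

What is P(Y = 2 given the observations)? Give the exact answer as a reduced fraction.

Enumerate traces; 12 have nonzero weight after conditioning:
  (Z=1, X=0, W=0, Y=2) weight 1/36
  (Z=1, X=0, W=1, Y=1) weight 1/108
  (Z=1, X=1, W=0, Y=3) weight 1/54
  (Z=1, X=1, W=1, Y=2) weight 1/36
  (Z=2, X=0, W=0, Y=2) weight 1/36
  (Z=2, X=0, W=1, Y=1) weight 1/108
  (Z=2, X=1, W=0, Y=3) weight 1/54
  (Z=2, X=1, W=1, Y=2) weight 1/36
  … 4 more
Group by Y:
  weight(Y=1) = 1/36
  weight(Y=2) = 1/6
  weight(Y=3) = 1/18
Total weight = 1/36 + 1/6 + 1/18 = 1/4
P(Y=1 | obs) = 1/36 / 1/4 = 1/9
P(Y=2 | obs) = 1/6 / 1/4 = 2/3
P(Y=3 | obs) = 1/18 / 1/4 = 2/9

P(Y = 2 | obs) = 2/3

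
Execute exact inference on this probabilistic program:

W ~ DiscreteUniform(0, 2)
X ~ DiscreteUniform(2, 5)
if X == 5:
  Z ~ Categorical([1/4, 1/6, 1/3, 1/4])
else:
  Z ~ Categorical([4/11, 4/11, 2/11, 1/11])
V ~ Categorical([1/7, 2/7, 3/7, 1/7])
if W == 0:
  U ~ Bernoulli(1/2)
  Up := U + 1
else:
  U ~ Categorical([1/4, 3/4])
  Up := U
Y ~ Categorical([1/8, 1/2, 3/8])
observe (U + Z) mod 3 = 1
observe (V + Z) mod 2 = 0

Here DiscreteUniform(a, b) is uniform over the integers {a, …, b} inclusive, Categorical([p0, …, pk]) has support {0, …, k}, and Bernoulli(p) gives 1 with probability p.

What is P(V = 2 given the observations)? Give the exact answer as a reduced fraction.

Enumerate traces; 216 have nonzero weight after conditioning:
  (W=0, X=2, Z=0, V=0, U=1, Y=0) weight 1/3696
  (W=0, X=2, Z=0, V=0, U=1, Y=1) weight 1/924
  (W=0, X=2, Z=0, V=0, U=1, Y=2) weight 1/1232
  (W=0, X=2, Z=0, V=2, U=1, Y=0) weight 1/1232
  (W=0, X=2, Z=0, V=2, U=1, Y=1) weight 1/308
  (W=0, X=2, Z=0, V=2, U=1, Y=2) weight 3/1232
  (W=0, X=2, Z=1, V=1, U=0, Y=0) weight 1/1848
  (W=0, X=2, Z=1, V=1, U=0, Y=1) weight 1/462
  (W=0, X=2, Z=1, V=3, U=0, Y=0) weight 1/3696
  … 207 more
Group by V:
  weight(V=0) = 59/1848
  weight(V=1) = 38/693
  weight(V=2) = 59/616
  weight(V=3) = 19/693
Total weight = 59/1848 + 38/693 + 59/616 + 19/693 = 97/462
P(V=0 | obs) = 59/1848 / 97/462 = 59/388
P(V=1 | obs) = 38/693 / 97/462 = 76/291
P(V=2 | obs) = 59/616 / 97/462 = 177/388
P(V=3 | obs) = 19/693 / 97/462 = 38/291

P(V = 2 | obs) = 177/388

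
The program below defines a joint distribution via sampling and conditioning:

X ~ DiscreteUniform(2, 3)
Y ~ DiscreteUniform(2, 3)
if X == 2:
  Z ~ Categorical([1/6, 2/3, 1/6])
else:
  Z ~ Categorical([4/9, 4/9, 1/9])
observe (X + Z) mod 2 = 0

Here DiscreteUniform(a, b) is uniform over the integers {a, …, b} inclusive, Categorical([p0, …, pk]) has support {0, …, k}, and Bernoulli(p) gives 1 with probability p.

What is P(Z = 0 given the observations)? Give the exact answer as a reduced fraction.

P(Z = 0 | obs) = 3/14

Enumerate traces; 6 have nonzero weight after conditioning:
  (X=2, Y=2, Z=0) weight 1/24
  (X=2, Y=2, Z=2) weight 1/24
  (X=2, Y=3, Z=0) weight 1/24
  (X=2, Y=3, Z=2) weight 1/24
  (X=3, Y=2, Z=1) weight 1/9
  (X=3, Y=3, Z=1) weight 1/9
Group by Z:
  weight(Z=0) = 1/12
  weight(Z=1) = 2/9
  weight(Z=2) = 1/12
Total weight = 1/12 + 2/9 + 1/12 = 7/18
P(Z=0 | obs) = 1/12 / 7/18 = 3/14
P(Z=1 | obs) = 2/9 / 7/18 = 4/7
P(Z=2 | obs) = 1/12 / 7/18 = 3/14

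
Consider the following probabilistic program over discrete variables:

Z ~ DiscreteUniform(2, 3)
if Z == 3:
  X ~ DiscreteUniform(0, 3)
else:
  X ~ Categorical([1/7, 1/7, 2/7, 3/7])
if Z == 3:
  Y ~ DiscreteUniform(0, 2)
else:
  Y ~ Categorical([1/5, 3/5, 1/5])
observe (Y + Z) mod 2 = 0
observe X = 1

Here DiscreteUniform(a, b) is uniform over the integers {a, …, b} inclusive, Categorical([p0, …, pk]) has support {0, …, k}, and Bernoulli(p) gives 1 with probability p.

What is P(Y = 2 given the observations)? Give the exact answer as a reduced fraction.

Enumerate traces; 3 have nonzero weight after conditioning:
  (Z=2, X=1, Y=0) weight 1/70
  (Z=2, X=1, Y=2) weight 1/70
  (Z=3, X=1, Y=1) weight 1/24
Group by Y:
  weight(Y=0) = 1/70
  weight(Y=1) = 1/24
  weight(Y=2) = 1/70
Total weight = 1/70 + 1/24 + 1/70 = 59/840
P(Y=0 | obs) = 1/70 / 59/840 = 12/59
P(Y=1 | obs) = 1/24 / 59/840 = 35/59
P(Y=2 | obs) = 1/70 / 59/840 = 12/59

P(Y = 2 | obs) = 12/59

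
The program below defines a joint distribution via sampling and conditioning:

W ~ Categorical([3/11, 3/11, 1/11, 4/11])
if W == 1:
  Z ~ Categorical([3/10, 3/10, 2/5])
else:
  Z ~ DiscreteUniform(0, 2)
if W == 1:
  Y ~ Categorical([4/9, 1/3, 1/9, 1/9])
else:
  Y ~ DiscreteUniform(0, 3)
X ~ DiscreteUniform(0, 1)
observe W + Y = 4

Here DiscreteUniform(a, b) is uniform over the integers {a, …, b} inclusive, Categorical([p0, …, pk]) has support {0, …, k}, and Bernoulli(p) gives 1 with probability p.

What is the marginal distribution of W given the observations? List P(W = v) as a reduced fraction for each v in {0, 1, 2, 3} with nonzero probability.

P(W=1) = 4/19, P(W=2) = 3/19, P(W=3) = 12/19

Enumerate traces; 18 have nonzero weight after conditioning:
  (W=1, Z=0, Y=3, X=0) weight 1/220
  (W=1, Z=0, Y=3, X=1) weight 1/220
  (W=1, Z=1, Y=3, X=0) weight 1/220
  (W=1, Z=1, Y=3, X=1) weight 1/220
  (W=1, Z=2, Y=3, X=0) weight 1/165
  (W=1, Z=2, Y=3, X=1) weight 1/165
  (W=2, Z=0, Y=2, X=0) weight 1/264
  (W=2, Z=0, Y=2, X=1) weight 1/264
  (W=3, Z=0, Y=1, X=0) weight 1/66
  … 9 more
Group by W:
  weight(W=1) = 1/33
  weight(W=2) = 1/44
  weight(W=3) = 1/11
Total weight = 1/33 + 1/44 + 1/11 = 19/132
P(W=1 | obs) = 1/33 / 19/132 = 4/19
P(W=2 | obs) = 1/44 / 19/132 = 3/19
P(W=3 | obs) = 1/11 / 19/132 = 12/19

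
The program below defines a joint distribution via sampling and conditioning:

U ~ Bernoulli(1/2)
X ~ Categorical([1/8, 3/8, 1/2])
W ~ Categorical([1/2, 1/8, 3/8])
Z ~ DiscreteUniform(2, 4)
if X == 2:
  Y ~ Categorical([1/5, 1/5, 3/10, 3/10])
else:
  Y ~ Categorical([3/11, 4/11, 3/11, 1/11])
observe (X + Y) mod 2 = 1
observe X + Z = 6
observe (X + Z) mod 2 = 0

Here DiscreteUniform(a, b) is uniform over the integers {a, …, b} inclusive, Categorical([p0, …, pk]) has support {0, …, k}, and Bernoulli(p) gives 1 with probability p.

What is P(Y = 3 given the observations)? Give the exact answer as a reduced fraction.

P(Y = 3 | obs) = 3/5

Enumerate traces; 12 have nonzero weight after conditioning:
  (U=0, X=2, W=0, Z=4, Y=1) weight 1/120
  (U=0, X=2, W=0, Z=4, Y=3) weight 1/80
  (U=0, X=2, W=1, Z=4, Y=1) weight 1/480
  (U=0, X=2, W=1, Z=4, Y=3) weight 1/320
  (U=0, X=2, W=2, Z=4, Y=1) weight 1/160
  (U=0, X=2, W=2, Z=4, Y=3) weight 3/320
  (U=1, X=2, W=0, Z=4, Y=1) weight 1/120
  (U=1, X=2, W=0, Z=4, Y=3) weight 1/80
  … 4 more
Group by Y:
  weight(Y=1) = 1/30
  weight(Y=3) = 1/20
Total weight = 1/30 + 1/20 = 1/12
P(Y=1 | obs) = 1/30 / 1/12 = 2/5
P(Y=3 | obs) = 1/20 / 1/12 = 3/5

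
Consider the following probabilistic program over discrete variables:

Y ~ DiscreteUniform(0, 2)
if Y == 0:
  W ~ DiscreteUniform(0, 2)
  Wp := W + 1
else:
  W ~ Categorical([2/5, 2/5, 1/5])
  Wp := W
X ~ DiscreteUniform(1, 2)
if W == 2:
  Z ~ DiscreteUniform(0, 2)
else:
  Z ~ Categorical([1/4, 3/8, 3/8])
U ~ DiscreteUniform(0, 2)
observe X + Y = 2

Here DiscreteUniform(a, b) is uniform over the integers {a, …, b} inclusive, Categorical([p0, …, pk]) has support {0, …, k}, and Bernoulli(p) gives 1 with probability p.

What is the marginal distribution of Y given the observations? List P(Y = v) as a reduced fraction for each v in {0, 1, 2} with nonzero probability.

P(Y=0) = 1/2, P(Y=1) = 1/2

Enumerate traces; 54 have nonzero weight after conditioning:
  (Y=0, W=0, X=2, Z=0, U=0) weight 1/216
  (Y=0, W=0, X=2, Z=0, U=1) weight 1/216
  (Y=0, W=0, X=2, Z=0, U=2) weight 1/216
  (Y=0, W=0, X=2, Z=1, U=0) weight 1/144
  (Y=0, W=0, X=2, Z=1, U=1) weight 1/144
  (Y=0, W=0, X=2, Z=1, U=2) weight 1/144
  (Y=0, W=0, X=2, Z=2, U=0) weight 1/144
  (Y=0, W=0, X=2, Z=2, U=1) weight 1/144
  (Y=1, W=0, X=1, Z=0, U=0) weight 1/180
  … 45 more
Group by Y:
  weight(Y=0) = 1/6
  weight(Y=1) = 1/6
Total weight = 1/6 + 1/6 = 1/3
P(Y=0 | obs) = 1/6 / 1/3 = 1/2
P(Y=1 | obs) = 1/6 / 1/3 = 1/2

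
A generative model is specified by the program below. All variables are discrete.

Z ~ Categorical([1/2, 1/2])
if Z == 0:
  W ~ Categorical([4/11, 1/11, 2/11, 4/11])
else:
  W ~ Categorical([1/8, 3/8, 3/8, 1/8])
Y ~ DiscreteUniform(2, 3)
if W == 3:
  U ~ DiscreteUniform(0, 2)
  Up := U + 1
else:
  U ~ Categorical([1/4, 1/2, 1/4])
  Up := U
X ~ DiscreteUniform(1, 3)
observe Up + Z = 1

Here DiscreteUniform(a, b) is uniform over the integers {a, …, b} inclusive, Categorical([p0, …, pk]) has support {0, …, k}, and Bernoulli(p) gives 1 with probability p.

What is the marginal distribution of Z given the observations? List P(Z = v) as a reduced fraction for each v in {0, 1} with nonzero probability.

P(Z=0) = 464/695, P(Z=1) = 231/695

Enumerate traces; 42 have nonzero weight after conditioning:
  (Z=0, W=0, Y=2, U=1, X=1) weight 1/66
  (Z=0, W=0, Y=2, U=1, X=2) weight 1/66
  (Z=0, W=0, Y=2, U=1, X=3) weight 1/66
  (Z=0, W=0, Y=3, U=1, X=1) weight 1/66
  (Z=0, W=0, Y=3, U=1, X=2) weight 1/66
  (Z=0, W=0, Y=3, U=1, X=3) weight 1/66
  (Z=0, W=1, Y=2, U=1, X=1) weight 1/264
  (Z=0, W=1, Y=2, U=1, X=2) weight 1/264
  (Z=1, W=0, Y=2, U=0, X=1) weight 1/384
  … 33 more
Group by Z:
  weight(Z=0) = 29/132
  weight(Z=1) = 7/64
Total weight = 29/132 + 7/64 = 695/2112
P(Z=0 | obs) = 29/132 / 695/2112 = 464/695
P(Z=1 | obs) = 7/64 / 695/2112 = 231/695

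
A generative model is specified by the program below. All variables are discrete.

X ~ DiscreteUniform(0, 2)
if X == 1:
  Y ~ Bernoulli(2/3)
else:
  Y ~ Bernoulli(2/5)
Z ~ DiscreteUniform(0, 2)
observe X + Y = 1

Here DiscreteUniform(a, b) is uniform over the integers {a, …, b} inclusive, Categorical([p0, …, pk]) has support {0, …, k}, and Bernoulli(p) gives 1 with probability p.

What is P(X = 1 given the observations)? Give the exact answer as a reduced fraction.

P(X = 1 | obs) = 5/11

Enumerate traces; 6 have nonzero weight after conditioning:
  (X=0, Y=1, Z=0) weight 2/45
  (X=0, Y=1, Z=1) weight 2/45
  (X=0, Y=1, Z=2) weight 2/45
  (X=1, Y=0, Z=0) weight 1/27
  (X=1, Y=0, Z=1) weight 1/27
  (X=1, Y=0, Z=2) weight 1/27
Group by X:
  weight(X=0) = 2/15
  weight(X=1) = 1/9
Total weight = 2/15 + 1/9 = 11/45
P(X=0 | obs) = 2/15 / 11/45 = 6/11
P(X=1 | obs) = 1/9 / 11/45 = 5/11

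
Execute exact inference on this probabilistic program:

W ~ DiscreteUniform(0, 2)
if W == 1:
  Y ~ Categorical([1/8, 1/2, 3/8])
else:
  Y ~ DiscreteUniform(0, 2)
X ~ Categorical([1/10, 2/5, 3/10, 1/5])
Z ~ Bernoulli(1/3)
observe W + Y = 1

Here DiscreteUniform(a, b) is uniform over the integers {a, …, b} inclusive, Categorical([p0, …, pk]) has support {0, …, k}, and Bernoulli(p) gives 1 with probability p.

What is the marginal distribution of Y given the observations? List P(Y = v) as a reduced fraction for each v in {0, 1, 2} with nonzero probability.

Enumerate traces; 16 have nonzero weight after conditioning:
  (W=0, Y=1, X=0, Z=0) weight 1/135
  (W=0, Y=1, X=0, Z=1) weight 1/270
  (W=0, Y=1, X=1, Z=0) weight 4/135
  (W=0, Y=1, X=1, Z=1) weight 2/135
  (W=0, Y=1, X=2, Z=0) weight 1/45
  (W=0, Y=1, X=2, Z=1) weight 1/90
  (W=0, Y=1, X=3, Z=0) weight 2/135
  (W=0, Y=1, X=3, Z=1) weight 1/135
  (W=1, Y=0, X=0, Z=0) weight 1/360
  … 7 more
Group by Y:
  weight(Y=0) = 1/24
  weight(Y=1) = 1/9
Total weight = 1/24 + 1/9 = 11/72
P(Y=0 | obs) = 1/24 / 11/72 = 3/11
P(Y=1 | obs) = 1/9 / 11/72 = 8/11

P(Y=0) = 3/11, P(Y=1) = 8/11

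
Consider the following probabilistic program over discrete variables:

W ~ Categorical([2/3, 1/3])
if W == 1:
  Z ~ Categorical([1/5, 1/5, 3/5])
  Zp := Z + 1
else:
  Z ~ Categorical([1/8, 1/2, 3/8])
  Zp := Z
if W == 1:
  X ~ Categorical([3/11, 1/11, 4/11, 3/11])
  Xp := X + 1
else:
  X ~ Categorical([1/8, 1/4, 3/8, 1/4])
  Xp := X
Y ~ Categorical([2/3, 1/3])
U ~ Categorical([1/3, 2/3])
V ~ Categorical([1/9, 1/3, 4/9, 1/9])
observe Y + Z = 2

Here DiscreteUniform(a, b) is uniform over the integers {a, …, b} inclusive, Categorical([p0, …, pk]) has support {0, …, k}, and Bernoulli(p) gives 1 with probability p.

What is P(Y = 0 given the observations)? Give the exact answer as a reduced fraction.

Enumerate traces; 128 have nonzero weight after conditioning:
  (W=0, Z=1, X=0, Y=1, U=0, V=0) weight 1/1944
  (W=0, Z=1, X=0, Y=1, U=0, V=1) weight 1/648
  (W=0, Z=1, X=0, Y=1, U=0, V=2) weight 1/486
  (W=0, Z=1, X=0, Y=1, U=0, V=3) weight 1/1944
  (W=0, Z=1, X=0, Y=1, U=1, V=0) weight 1/972
  (W=0, Z=1, X=0, Y=1, U=1, V=1) weight 1/324
  (W=0, Z=1, X=0, Y=1, U=1, V=2) weight 1/243
  (W=0, Z=1, X=0, Y=1, U=1, V=3) weight 1/972
  (W=0, Z=2, X=0, Y=0, U=0, V=0) weight 1/1296
  … 119 more
Group by Y:
  weight(Y=0) = 3/10
  weight(Y=1) = 2/15
Total weight = 3/10 + 2/15 = 13/30
P(Y=0 | obs) = 3/10 / 13/30 = 9/13
P(Y=1 | obs) = 2/15 / 13/30 = 4/13

P(Y = 0 | obs) = 9/13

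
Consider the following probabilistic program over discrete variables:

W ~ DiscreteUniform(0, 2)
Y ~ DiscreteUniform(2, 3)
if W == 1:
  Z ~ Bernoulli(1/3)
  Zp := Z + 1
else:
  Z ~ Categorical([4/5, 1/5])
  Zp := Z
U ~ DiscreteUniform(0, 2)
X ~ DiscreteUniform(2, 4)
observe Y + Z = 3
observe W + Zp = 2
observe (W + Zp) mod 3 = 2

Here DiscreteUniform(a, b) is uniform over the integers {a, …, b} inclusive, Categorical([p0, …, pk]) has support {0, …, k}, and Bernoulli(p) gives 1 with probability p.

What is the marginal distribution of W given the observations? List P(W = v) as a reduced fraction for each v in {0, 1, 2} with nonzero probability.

P(W=1) = 5/11, P(W=2) = 6/11

Enumerate traces; 18 have nonzero weight after conditioning:
  (W=1, Y=3, Z=0, U=0, X=2) weight 1/81
  (W=1, Y=3, Z=0, U=0, X=3) weight 1/81
  (W=1, Y=3, Z=0, U=0, X=4) weight 1/81
  (W=1, Y=3, Z=0, U=1, X=2) weight 1/81
  (W=1, Y=3, Z=0, U=1, X=3) weight 1/81
  (W=1, Y=3, Z=0, U=1, X=4) weight 1/81
  (W=1, Y=3, Z=0, U=2, X=2) weight 1/81
  (W=1, Y=3, Z=0, U=2, X=3) weight 1/81
  (W=2, Y=3, Z=0, U=0, X=2) weight 2/135
  … 9 more
Group by W:
  weight(W=1) = 1/9
  weight(W=2) = 2/15
Total weight = 1/9 + 2/15 = 11/45
P(W=1 | obs) = 1/9 / 11/45 = 5/11
P(W=2 | obs) = 2/15 / 11/45 = 6/11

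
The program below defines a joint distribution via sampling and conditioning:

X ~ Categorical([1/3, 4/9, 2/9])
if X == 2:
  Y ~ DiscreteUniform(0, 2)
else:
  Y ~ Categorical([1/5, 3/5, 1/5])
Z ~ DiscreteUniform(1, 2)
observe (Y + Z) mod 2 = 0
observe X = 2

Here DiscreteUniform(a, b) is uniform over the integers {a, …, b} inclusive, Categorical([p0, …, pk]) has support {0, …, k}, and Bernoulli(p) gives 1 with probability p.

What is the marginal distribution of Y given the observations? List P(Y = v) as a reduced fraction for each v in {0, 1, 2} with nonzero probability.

P(Y=0) = 1/3, P(Y=1) = 1/3, P(Y=2) = 1/3

Enumerate traces; 3 have nonzero weight after conditioning:
  (X=2, Y=0, Z=2) weight 1/27
  (X=2, Y=1, Z=1) weight 1/27
  (X=2, Y=2, Z=2) weight 1/27
Group by Y:
  weight(Y=0) = 1/27
  weight(Y=1) = 1/27
  weight(Y=2) = 1/27
Total weight = 1/27 + 1/27 + 1/27 = 1/9
P(Y=0 | obs) = 1/27 / 1/9 = 1/3
P(Y=1 | obs) = 1/27 / 1/9 = 1/3
P(Y=2 | obs) = 1/27 / 1/9 = 1/3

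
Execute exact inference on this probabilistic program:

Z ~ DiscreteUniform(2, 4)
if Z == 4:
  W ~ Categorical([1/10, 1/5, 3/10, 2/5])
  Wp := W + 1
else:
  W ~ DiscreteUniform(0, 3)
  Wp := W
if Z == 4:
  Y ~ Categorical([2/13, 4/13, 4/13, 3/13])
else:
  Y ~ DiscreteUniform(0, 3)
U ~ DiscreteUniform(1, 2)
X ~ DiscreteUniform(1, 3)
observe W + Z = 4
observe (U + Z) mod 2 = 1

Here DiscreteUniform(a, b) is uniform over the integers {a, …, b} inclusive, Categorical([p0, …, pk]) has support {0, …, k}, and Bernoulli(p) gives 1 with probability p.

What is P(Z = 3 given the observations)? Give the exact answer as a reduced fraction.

Enumerate traces; 36 have nonzero weight after conditioning:
  (Z=2, W=2, Y=0, U=1, X=1) weight 1/288
  (Z=2, W=2, Y=0, U=1, X=2) weight 1/288
  (Z=2, W=2, Y=0, U=1, X=3) weight 1/288
  (Z=2, W=2, Y=1, U=1, X=1) weight 1/288
  (Z=2, W=2, Y=1, U=1, X=2) weight 1/288
  (Z=2, W=2, Y=1, U=1, X=3) weight 1/288
  (Z=2, W=2, Y=2, U=1, X=1) weight 1/288
  (Z=2, W=2, Y=2, U=1, X=2) weight 1/288
  (Z=3, W=1, Y=0, U=2, X=1) weight 1/288
  (Z=4, W=0, Y=0, U=1, X=1) weight 1/1170
  … 26 more
Group by Z:
  weight(Z=2) = 1/24
  weight(Z=3) = 1/24
  weight(Z=4) = 1/60
Total weight = 1/24 + 1/24 + 1/60 = 1/10
P(Z=2 | obs) = 1/24 / 1/10 = 5/12
P(Z=3 | obs) = 1/24 / 1/10 = 5/12
P(Z=4 | obs) = 1/60 / 1/10 = 1/6

P(Z = 3 | obs) = 5/12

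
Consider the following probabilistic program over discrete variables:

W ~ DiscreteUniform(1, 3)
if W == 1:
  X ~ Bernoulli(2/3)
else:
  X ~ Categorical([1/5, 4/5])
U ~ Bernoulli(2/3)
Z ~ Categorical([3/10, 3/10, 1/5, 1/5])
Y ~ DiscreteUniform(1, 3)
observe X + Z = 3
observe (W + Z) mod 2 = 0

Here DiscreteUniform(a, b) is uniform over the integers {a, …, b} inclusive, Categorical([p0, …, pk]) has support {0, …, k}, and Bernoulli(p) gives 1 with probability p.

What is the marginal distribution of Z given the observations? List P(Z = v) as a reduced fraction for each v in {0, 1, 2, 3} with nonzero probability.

Enumerate traces; 18 have nonzero weight after conditioning:
  (W=1, X=0, U=0, Z=3, Y=1) weight 1/405
  (W=1, X=0, U=0, Z=3, Y=2) weight 1/405
  (W=1, X=0, U=0, Z=3, Y=3) weight 1/405
  (W=1, X=0, U=1, Z=3, Y=1) weight 2/405
  (W=1, X=0, U=1, Z=3, Y=2) weight 2/405
  (W=1, X=0, U=1, Z=3, Y=3) weight 2/405
  (W=2, X=1, U=0, Z=2, Y=1) weight 4/675
  (W=2, X=1, U=0, Z=2, Y=2) weight 4/675
  … 10 more
Group by Z:
  weight(Z=2) = 4/75
  weight(Z=3) = 8/225
Total weight = 4/75 + 8/225 = 4/45
P(Z=2 | obs) = 4/75 / 4/45 = 3/5
P(Z=3 | obs) = 8/225 / 4/45 = 2/5

P(Z=2) = 3/5, P(Z=3) = 2/5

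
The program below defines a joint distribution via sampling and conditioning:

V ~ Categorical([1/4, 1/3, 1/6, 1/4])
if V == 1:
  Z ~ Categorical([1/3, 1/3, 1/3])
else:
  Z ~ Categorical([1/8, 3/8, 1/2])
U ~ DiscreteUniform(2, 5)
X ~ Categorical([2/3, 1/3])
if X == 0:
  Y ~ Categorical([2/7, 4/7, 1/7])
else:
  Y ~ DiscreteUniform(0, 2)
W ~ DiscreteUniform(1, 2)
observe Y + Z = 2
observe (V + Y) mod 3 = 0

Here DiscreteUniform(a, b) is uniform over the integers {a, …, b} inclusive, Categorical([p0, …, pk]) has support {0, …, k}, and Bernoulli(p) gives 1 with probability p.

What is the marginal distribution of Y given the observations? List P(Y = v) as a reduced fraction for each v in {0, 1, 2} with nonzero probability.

Enumerate traces; 64 have nonzero weight after conditioning:
  (V=0, Z=2, U=2, X=0, Y=0, W=1) weight 1/336
  (V=0, Z=2, U=2, X=0, Y=0, W=2) weight 1/336
  (V=0, Z=2, U=2, X=1, Y=0, W=1) weight 1/576
  (V=0, Z=2, U=2, X=1, Y=0, W=2) weight 1/576
  (V=0, Z=2, U=3, X=0, Y=0, W=1) weight 1/336
  (V=0, Z=2, U=3, X=0, Y=0, W=2) weight 1/336
  (V=0, Z=2, U=3, X=1, Y=0, W=1) weight 1/576
  (V=0, Z=2, U=3, X=1, Y=0, W=2) weight 1/576
  (V=1, Z=0, U=2, X=0, Y=2, W=1) weight 1/756
  (V=2, Z=1, U=2, X=0, Y=1, W=1) weight 1/336
  … 54 more
Group by Y:
  weight(Y=0) = 19/252
  weight(Y=1) = 31/1008
  weight(Y=2) = 13/567
Total weight = 19/252 + 31/1008 + 13/567 = 1171/9072
P(Y=0 | obs) = 19/252 / 1171/9072 = 684/1171
P(Y=1 | obs) = 31/1008 / 1171/9072 = 279/1171
P(Y=2 | obs) = 13/567 / 1171/9072 = 208/1171

P(Y=0) = 684/1171, P(Y=1) = 279/1171, P(Y=2) = 208/1171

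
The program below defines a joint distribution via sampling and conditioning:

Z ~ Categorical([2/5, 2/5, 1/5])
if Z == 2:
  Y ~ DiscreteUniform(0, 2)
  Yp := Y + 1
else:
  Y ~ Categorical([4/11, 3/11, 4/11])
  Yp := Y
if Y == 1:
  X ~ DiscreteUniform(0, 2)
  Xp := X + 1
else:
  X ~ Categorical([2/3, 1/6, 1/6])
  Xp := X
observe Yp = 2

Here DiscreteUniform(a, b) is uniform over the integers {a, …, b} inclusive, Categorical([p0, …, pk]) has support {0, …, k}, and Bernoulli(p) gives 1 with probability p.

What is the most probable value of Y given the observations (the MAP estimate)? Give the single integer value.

argmax_v P(Y = v | obs) = 2

Enumerate traces; 9 have nonzero weight after conditioning:
  (Z=0, Y=2, X=0) weight 16/165
  (Z=0, Y=2, X=1) weight 4/165
  (Z=0, Y=2, X=2) weight 4/165
  (Z=1, Y=2, X=0) weight 16/165
  (Z=1, Y=2, X=1) weight 4/165
  (Z=1, Y=2, X=2) weight 4/165
  (Z=2, Y=1, X=0) weight 1/45
  (Z=2, Y=1, X=1) weight 1/45
  … 1 more
Group by Y:
  weight(Y=1) = 1/15
  weight(Y=2) = 16/55
Total weight = 1/15 + 16/55 = 59/165
P(Y=1 | obs) = 1/15 / 59/165 = 11/59
P(Y=2 | obs) = 16/55 / 59/165 = 48/59
argmax = 2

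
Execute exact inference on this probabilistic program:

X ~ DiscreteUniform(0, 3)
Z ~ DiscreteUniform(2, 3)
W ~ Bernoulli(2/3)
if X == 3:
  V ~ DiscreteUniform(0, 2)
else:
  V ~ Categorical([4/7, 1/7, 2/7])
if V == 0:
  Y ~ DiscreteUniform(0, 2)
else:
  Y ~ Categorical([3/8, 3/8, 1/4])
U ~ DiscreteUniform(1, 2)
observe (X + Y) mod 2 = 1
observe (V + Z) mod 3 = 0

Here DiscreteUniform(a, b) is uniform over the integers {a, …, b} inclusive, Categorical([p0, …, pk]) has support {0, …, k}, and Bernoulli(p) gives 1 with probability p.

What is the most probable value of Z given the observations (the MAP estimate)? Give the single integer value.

Enumerate traces; 48 have nonzero weight after conditioning:
  (X=0, Z=2, W=0, V=1, Y=1, U=1) weight 1/896
  (X=0, Z=2, W=0, V=1, Y=1, U=2) weight 1/896
  (X=0, Z=2, W=1, V=1, Y=1, U=1) weight 1/448
  (X=0, Z=2, W=1, V=1, Y=1, U=2) weight 1/448
  (X=0, Z=3, W=0, V=0, Y=1, U=1) weight 1/252
  (X=0, Z=3, W=0, V=0, Y=1, U=2) weight 1/252
  (X=0, Z=3, W=1, V=0, Y=1, U=1) weight 1/126
  (X=0, Z=3, W=1, V=0, Y=1, U=2) weight 1/126
  … 40 more
Group by Z:
  weight(Z=2) = 17/336
  weight(Z=3) = 31/252
Total weight = 17/336 + 31/252 = 25/144
P(Z=2 | obs) = 17/336 / 25/144 = 51/175
P(Z=3 | obs) = 31/252 / 25/144 = 124/175
argmax = 3

argmax_v P(Z = v | obs) = 3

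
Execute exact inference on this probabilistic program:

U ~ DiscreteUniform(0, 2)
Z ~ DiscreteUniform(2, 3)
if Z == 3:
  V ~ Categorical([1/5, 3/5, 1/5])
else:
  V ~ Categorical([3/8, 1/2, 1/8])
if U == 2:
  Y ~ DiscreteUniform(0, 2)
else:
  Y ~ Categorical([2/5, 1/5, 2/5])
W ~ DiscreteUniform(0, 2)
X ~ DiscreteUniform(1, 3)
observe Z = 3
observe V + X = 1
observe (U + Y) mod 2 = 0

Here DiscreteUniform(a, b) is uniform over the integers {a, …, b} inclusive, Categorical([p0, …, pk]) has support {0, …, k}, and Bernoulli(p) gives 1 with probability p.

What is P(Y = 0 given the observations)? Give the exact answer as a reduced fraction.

P(Y = 0 | obs) = 11/25

Enumerate traces; 15 have nonzero weight after conditioning:
  (U=0, Z=3, V=0, Y=0, W=0, X=1) weight 1/675
  (U=0, Z=3, V=0, Y=0, W=1, X=1) weight 1/675
  (U=0, Z=3, V=0, Y=0, W=2, X=1) weight 1/675
  (U=0, Z=3, V=0, Y=2, W=0, X=1) weight 1/675
  (U=0, Z=3, V=0, Y=2, W=1, X=1) weight 1/675
  (U=0, Z=3, V=0, Y=2, W=2, X=1) weight 1/675
  (U=1, Z=3, V=0, Y=1, W=0, X=1) weight 1/1350
  (U=1, Z=3, V=0, Y=1, W=1, X=1) weight 1/1350
  … 7 more
Group by Y:
  weight(Y=0) = 11/1350
  weight(Y=1) = 1/450
  weight(Y=2) = 11/1350
Total weight = 11/1350 + 1/450 + 11/1350 = 1/54
P(Y=0 | obs) = 11/1350 / 1/54 = 11/25
P(Y=1 | obs) = 1/450 / 1/54 = 3/25
P(Y=2 | obs) = 11/1350 / 1/54 = 11/25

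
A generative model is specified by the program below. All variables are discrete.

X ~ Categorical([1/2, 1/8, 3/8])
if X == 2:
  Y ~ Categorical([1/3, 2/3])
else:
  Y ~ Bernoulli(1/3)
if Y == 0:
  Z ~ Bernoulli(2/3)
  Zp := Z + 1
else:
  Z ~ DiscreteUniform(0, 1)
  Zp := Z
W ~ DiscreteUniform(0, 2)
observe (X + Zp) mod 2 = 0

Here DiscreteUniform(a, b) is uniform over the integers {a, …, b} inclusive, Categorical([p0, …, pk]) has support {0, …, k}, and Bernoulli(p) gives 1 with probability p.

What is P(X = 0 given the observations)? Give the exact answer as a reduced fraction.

P(X = 0 | obs) = 44/81

Enumerate traces; 18 have nonzero weight after conditioning:
  (X=0, Y=0, Z=1, W=0) weight 2/27
  (X=0, Y=0, Z=1, W=1) weight 2/27
  (X=0, Y=0, Z=1, W=2) weight 2/27
  (X=0, Y=1, Z=0, W=0) weight 1/36
  (X=0, Y=1, Z=0, W=1) weight 1/36
  (X=0, Y=1, Z=0, W=2) weight 1/36
  (X=1, Y=0, Z=0, W=0) weight 1/108
  (X=1, Y=0, Z=0, W=1) weight 1/108
  (X=2, Y=0, Z=1, W=0) weight 1/36
  … 9 more
Group by X:
  weight(X=0) = 11/36
  weight(X=1) = 7/144
  weight(X=2) = 5/24
Total weight = 11/36 + 7/144 + 5/24 = 9/16
P(X=0 | obs) = 11/36 / 9/16 = 44/81
P(X=1 | obs) = 7/144 / 9/16 = 7/81
P(X=2 | obs) = 5/24 / 9/16 = 10/27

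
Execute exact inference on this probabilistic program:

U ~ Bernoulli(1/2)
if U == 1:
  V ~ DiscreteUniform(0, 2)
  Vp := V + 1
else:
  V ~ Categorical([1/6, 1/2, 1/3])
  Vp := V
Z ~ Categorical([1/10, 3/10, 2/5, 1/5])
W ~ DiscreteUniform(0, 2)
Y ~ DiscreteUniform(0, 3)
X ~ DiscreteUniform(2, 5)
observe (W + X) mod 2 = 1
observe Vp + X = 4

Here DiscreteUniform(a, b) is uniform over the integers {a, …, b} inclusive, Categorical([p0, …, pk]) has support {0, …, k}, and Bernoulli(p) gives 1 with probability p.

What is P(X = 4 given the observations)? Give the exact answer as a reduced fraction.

Enumerate traces; 112 have nonzero weight after conditioning:
  (U=0, V=0, Z=0, W=1, Y=0, X=4) weight 1/5760
  (U=0, V=0, Z=0, W=1, Y=1, X=4) weight 1/5760
  (U=0, V=0, Z=0, W=1, Y=2, X=4) weight 1/5760
  (U=0, V=0, Z=0, W=1, Y=3, X=4) weight 1/5760
  (U=0, V=0, Z=1, W=1, Y=0, X=4) weight 1/1920
  (U=0, V=0, Z=1, W=1, Y=1, X=4) weight 1/1920
  (U=0, V=0, Z=1, W=1, Y=2, X=4) weight 1/1920
  (U=0, V=0, Z=1, W=1, Y=3, X=4) weight 1/1920
  (U=0, V=1, Z=0, W=0, Y=0, X=3) weight 1/1920
  (U=0, V=2, Z=0, W=1, Y=0, X=2) weight 1/2880
  … 102 more
Group by X:
  weight(X=2) = 1/36
  weight(X=3) = 5/72
  weight(X=4) = 1/144
Total weight = 1/36 + 5/72 + 1/144 = 5/48
P(X=2 | obs) = 1/36 / 5/48 = 4/15
P(X=3 | obs) = 5/72 / 5/48 = 2/3
P(X=4 | obs) = 1/144 / 5/48 = 1/15

P(X = 4 | obs) = 1/15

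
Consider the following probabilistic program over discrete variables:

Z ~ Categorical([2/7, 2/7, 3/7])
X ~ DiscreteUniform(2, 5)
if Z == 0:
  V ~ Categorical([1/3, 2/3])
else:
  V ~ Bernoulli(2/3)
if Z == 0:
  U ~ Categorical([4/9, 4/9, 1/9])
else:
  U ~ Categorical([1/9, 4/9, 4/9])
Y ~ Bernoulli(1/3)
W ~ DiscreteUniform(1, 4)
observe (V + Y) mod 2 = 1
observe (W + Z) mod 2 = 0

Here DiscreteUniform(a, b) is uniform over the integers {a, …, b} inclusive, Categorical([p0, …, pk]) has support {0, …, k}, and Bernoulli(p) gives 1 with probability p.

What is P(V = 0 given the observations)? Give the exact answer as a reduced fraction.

P(V = 0 | obs) = 1/5

Enumerate traces; 144 have nonzero weight after conditioning:
  (Z=0, X=2, V=0, U=0, Y=1, W=2) weight 1/1134
  (Z=0, X=2, V=0, U=0, Y=1, W=4) weight 1/1134
  (Z=0, X=2, V=0, U=1, Y=1, W=2) weight 1/1134
  (Z=0, X=2, V=0, U=1, Y=1, W=4) weight 1/1134
  (Z=0, X=2, V=0, U=2, Y=1, W=2) weight 1/4536
  (Z=0, X=2, V=0, U=2, Y=1, W=4) weight 1/4536
  (Z=0, X=2, V=1, U=0, Y=0, W=2) weight 2/567
  (Z=0, X=2, V=1, U=0, Y=0, W=4) weight 2/567
  … 136 more
Group by V:
  weight(V=0) = 1/18
  weight(V=1) = 2/9
Total weight = 1/18 + 2/9 = 5/18
P(V=0 | obs) = 1/18 / 5/18 = 1/5
P(V=1 | obs) = 2/9 / 5/18 = 4/5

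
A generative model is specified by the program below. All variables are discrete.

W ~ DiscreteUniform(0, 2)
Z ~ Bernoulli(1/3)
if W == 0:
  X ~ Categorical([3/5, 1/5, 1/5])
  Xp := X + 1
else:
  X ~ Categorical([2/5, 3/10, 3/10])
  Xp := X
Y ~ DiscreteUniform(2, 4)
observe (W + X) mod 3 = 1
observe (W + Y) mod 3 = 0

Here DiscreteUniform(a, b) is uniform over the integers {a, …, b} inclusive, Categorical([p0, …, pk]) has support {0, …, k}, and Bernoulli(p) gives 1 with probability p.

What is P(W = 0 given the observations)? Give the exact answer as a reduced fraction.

P(W = 0 | obs) = 2/9

Enumerate traces; 6 have nonzero weight after conditioning:
  (W=0, Z=0, X=1, Y=3) weight 2/135
  (W=0, Z=1, X=1, Y=3) weight 1/135
  (W=1, Z=0, X=0, Y=2) weight 4/135
  (W=1, Z=1, X=0, Y=2) weight 2/135
  (W=2, Z=0, X=2, Y=4) weight 1/45
  (W=2, Z=1, X=2, Y=4) weight 1/90
Group by W:
  weight(W=0) = 1/45
  weight(W=1) = 2/45
  weight(W=2) = 1/30
Total weight = 1/45 + 2/45 + 1/30 = 1/10
P(W=0 | obs) = 1/45 / 1/10 = 2/9
P(W=1 | obs) = 2/45 / 1/10 = 4/9
P(W=2 | obs) = 1/30 / 1/10 = 1/3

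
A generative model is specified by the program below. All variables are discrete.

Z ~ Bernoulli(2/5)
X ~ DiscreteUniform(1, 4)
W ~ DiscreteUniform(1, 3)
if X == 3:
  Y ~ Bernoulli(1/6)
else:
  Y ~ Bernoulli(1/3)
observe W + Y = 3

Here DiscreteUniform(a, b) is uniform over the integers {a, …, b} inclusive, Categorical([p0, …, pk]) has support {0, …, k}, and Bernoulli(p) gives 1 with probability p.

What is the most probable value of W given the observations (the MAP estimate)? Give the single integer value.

Enumerate traces; 16 have nonzero weight after conditioning:
  (Z=0, X=1, W=2, Y=1) weight 1/60
  (Z=0, X=1, W=3, Y=0) weight 1/30
  (Z=0, X=2, W=2, Y=1) weight 1/60
  (Z=0, X=2, W=3, Y=0) weight 1/30
  (Z=0, X=3, W=2, Y=1) weight 1/120
  (Z=0, X=3, W=3, Y=0) weight 1/24
  (Z=0, X=4, W=2, Y=1) weight 1/60
  (Z=0, X=4, W=3, Y=0) weight 1/30
  … 8 more
Group by W:
  weight(W=2) = 7/72
  weight(W=3) = 17/72
Total weight = 7/72 + 17/72 = 1/3
P(W=2 | obs) = 7/72 / 1/3 = 7/24
P(W=3 | obs) = 17/72 / 1/3 = 17/24
argmax = 3

argmax_v P(W = v | obs) = 3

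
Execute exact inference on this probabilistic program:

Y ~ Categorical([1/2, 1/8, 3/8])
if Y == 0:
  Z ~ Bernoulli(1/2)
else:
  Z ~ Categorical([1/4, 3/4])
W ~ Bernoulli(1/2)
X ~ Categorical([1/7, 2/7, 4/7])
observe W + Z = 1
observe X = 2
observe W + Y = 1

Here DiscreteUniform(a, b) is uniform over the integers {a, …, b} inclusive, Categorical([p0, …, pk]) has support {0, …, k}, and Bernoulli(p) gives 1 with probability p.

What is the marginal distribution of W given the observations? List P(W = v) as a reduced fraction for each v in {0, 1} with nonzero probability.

Enumerate traces; 2 have nonzero weight after conditioning:
  (Y=0, Z=0, W=1, X=2) weight 1/14
  (Y=1, Z=1, W=0, X=2) weight 3/112
Group by W:
  weight(W=0) = 3/112
  weight(W=1) = 1/14
Total weight = 3/112 + 1/14 = 11/112
P(W=0 | obs) = 3/112 / 11/112 = 3/11
P(W=1 | obs) = 1/14 / 11/112 = 8/11

P(W=0) = 3/11, P(W=1) = 8/11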